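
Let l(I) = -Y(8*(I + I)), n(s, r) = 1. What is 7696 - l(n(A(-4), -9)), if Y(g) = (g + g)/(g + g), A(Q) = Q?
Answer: 7697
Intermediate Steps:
Y(g) = 1 (Y(g) = (2*g)/((2*g)) = (2*g)*(1/(2*g)) = 1)
l(I) = -1 (l(I) = -1*1 = -1)
7696 - l(n(A(-4), -9)) = 7696 - 1*(-1) = 7696 + 1 = 7697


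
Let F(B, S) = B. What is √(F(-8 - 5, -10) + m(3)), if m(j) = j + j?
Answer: I*√7 ≈ 2.6458*I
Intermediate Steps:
m(j) = 2*j
√(F(-8 - 5, -10) + m(3)) = √((-8 - 5) + 2*3) = √(-13 + 6) = √(-7) = I*√7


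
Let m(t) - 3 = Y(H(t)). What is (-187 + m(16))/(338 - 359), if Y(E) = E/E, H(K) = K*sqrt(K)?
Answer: 61/7 ≈ 8.7143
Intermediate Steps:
H(K) = K**(3/2)
Y(E) = 1
m(t) = 4 (m(t) = 3 + 1 = 4)
(-187 + m(16))/(338 - 359) = (-187 + 4)/(338 - 359) = -183/(-21) = -183*(-1/21) = 61/7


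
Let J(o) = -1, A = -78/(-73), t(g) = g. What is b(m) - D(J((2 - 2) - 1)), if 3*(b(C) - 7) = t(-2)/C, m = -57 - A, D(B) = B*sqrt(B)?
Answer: 89165/12717 + I ≈ 7.0115 + 1.0*I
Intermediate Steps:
A = 78/73 (A = -78*(-1/73) = 78/73 ≈ 1.0685)
D(B) = B**(3/2)
m = -4239/73 (m = -57 - 1*78/73 = -57 - 78/73 = -4239/73 ≈ -58.068)
b(C) = 7 - 2/(3*C) (b(C) = 7 + (-2/C)/3 = 7 - 2/(3*C))
b(m) - D(J((2 - 2) - 1)) = (7 - 2/(3*(-4239/73))) - (-1)**(3/2) = (7 - 2/3*(-73/4239)) - (-1)*I = (7 + 146/12717) + I = 89165/12717 + I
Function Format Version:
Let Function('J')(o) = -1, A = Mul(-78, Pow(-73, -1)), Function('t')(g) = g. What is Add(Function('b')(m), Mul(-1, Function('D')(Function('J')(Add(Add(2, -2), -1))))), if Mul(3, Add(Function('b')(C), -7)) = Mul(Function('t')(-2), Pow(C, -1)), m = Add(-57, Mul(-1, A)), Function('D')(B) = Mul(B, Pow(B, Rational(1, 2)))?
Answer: Add(Rational(89165, 12717), I) ≈ Add(7.0115, Mul(1.0000, I))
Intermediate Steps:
A = Rational(78, 73) (A = Mul(-78, Rational(-1, 73)) = Rational(78, 73) ≈ 1.0685)
Function('D')(B) = Pow(B, Rational(3, 2))
m = Rational(-4239, 73) (m = Add(-57, Mul(-1, Rational(78, 73))) = Add(-57, Rational(-78, 73)) = Rational(-4239, 73) ≈ -58.068)
Function('b')(C) = Add(7, Mul(Rational(-2, 3), Pow(C, -1))) (Function('b')(C) = Add(7, Mul(Rational(1, 3), Mul(-2, Pow(C, -1)))) = Add(7, Mul(Rational(-2, 3), Pow(C, -1))))
Add(Function('b')(m), Mul(-1, Function('D')(Function('J')(Add(Add(2, -2), -1))))) = Add(Add(7, Mul(Rational(-2, 3), Pow(Rational(-4239, 73), -1))), Mul(-1, Pow(-1, Rational(3, 2)))) = Add(Add(7, Mul(Rational(-2, 3), Rational(-73, 4239))), Mul(-1, Mul(-1, I))) = Add(Add(7, Rational(146, 12717)), I) = Add(Rational(89165, 12717), I)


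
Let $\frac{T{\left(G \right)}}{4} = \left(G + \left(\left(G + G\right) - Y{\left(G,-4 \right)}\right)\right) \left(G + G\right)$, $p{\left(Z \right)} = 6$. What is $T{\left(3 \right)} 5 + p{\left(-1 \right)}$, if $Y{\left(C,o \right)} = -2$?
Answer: $1326$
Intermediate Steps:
$T{\left(G \right)} = 8 G \left(2 + 3 G\right)$ ($T{\left(G \right)} = 4 \left(G + \left(\left(G + G\right) - -2\right)\right) \left(G + G\right) = 4 \left(G + \left(2 G + 2\right)\right) 2 G = 4 \left(G + \left(2 + 2 G\right)\right) 2 G = 4 \left(2 + 3 G\right) 2 G = 4 \cdot 2 G \left(2 + 3 G\right) = 8 G \left(2 + 3 G\right)$)
$T{\left(3 \right)} 5 + p{\left(-1 \right)} = 8 \cdot 3 \left(2 + 3 \cdot 3\right) 5 + 6 = 8 \cdot 3 \left(2 + 9\right) 5 + 6 = 8 \cdot 3 \cdot 11 \cdot 5 + 6 = 264 \cdot 5 + 6 = 1320 + 6 = 1326$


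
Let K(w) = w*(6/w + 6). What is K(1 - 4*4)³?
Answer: -592704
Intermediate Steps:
K(w) = w*(6 + 6/w)
K(1 - 4*4)³ = (6 + 6*(1 - 4*4))³ = (6 + 6*(1 - 16))³ = (6 + 6*(-15))³ = (6 - 90)³ = (-84)³ = -592704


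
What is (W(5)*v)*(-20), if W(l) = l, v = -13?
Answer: 1300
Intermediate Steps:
(W(5)*v)*(-20) = (5*(-13))*(-20) = -65*(-20) = 1300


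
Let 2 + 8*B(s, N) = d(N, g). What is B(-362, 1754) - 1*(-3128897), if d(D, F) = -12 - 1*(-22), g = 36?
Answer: 3128898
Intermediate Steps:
d(D, F) = 10 (d(D, F) = -12 + 22 = 10)
B(s, N) = 1 (B(s, N) = -¼ + (⅛)*10 = -¼ + 5/4 = 1)
B(-362, 1754) - 1*(-3128897) = 1 - 1*(-3128897) = 1 + 3128897 = 3128898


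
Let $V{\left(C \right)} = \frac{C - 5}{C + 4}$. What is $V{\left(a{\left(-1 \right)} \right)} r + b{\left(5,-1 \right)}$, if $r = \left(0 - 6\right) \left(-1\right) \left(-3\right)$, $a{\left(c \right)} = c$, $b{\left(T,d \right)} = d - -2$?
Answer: $37$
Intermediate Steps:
$b{\left(T,d \right)} = 2 + d$ ($b{\left(T,d \right)} = d + 2 = 2 + d$)
$V{\left(C \right)} = \frac{-5 + C}{4 + C}$
$r = -18$ ($r = \left(0 - 6\right) \left(-1\right) \left(-3\right) = \left(-6\right) \left(-1\right) \left(-3\right) = 6 \left(-3\right) = -18$)
$V{\left(a{\left(-1 \right)} \right)} r + b{\left(5,-1 \right)} = \frac{-5 - 1}{4 - 1} \left(-18\right) + \left(2 - 1\right) = \frac{1}{3} \left(-6\right) \left(-18\right) + 1 = \left(-2\right) \left(-18\right) + 1 = 36 + 1 = 37$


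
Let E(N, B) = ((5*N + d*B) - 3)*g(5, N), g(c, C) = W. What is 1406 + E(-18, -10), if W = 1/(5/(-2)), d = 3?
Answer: 7276/5 ≈ 1455.2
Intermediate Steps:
W = -2/5 (W = 1/(5*(-1/2)) = 1/(-5/2) = -2/5 ≈ -0.40000)
g(c, C) = -2/5
E(N, B) = 6/5 - 2*N - 6*B/5 (E(N, B) = ((5*N + 3*B) - 3)*(-2/5) = ((3*B + 5*N) - 3)*(-2/5) = (-3 + 3*B + 5*N)*(-2/5) = 6/5 - 2*N - 6*B/5)
1406 + E(-18, -10) = 1406 + (6/5 - 2*(-18) - 6/5*(-10)) = 1406 + (6/5 + 36 + 12) = 1406 + 246/5 = 7276/5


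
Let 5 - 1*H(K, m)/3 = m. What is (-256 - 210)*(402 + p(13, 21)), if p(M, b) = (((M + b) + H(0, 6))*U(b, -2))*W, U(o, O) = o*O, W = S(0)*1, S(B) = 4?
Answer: 2239596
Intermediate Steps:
H(K, m) = 15 - 3*m
W = 4 (W = 4*1 = 4)
U(o, O) = O*o
p(M, b) = -8*b*(-3 + M + b) (p(M, b) = (((M + b) + (15 - 3*6))*(-2*b))*4 = (((M + b) + (15 - 18))*(-2*b))*4 = (((M + b) - 3)*(-2*b))*4 = ((-3 + M + b)*(-2*b))*4 = -2*b*(-3 + M + b)*4 = -8*b*(-3 + M + b))
(-256 - 210)*(402 + p(13, 21)) = (-256 - 210)*(402 + 8*21*(3 - 1*13 - 1*21)) = -466*(402 + 8*21*(3 - 13 - 21)) = -466*(402 + 8*21*(-31)) = -466*(402 - 5208) = -466*(-4806) = 2239596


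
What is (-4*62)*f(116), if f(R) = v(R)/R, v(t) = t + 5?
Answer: -7502/29 ≈ -258.69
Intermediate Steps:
v(t) = 5 + t
f(R) = (5 + R)/R
(-4*62)*f(116) = (-4*62)*((5 + 116)/116) = -62*121/29 = -248*121/116 = -7502/29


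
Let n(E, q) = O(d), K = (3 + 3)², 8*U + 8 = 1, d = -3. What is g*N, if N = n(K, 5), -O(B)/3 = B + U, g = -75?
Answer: -6975/8 ≈ -871.88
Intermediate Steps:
U = -7/8 (U = -1 + (⅛)*1 = -1 + ⅛ = -7/8 ≈ -0.87500)
K = 36 (K = 6² = 36)
O(B) = 21/8 - 3*B (O(B) = -3*(B - 7/8) = -3*(-7/8 + B) = 21/8 - 3*B)
n(E, q) = 93/8 (n(E, q) = 21/8 - 3*(-3) = 21/8 + 9 = 93/8)
N = 93/8 ≈ 11.625
g*N = -75*93/8 = -6975/8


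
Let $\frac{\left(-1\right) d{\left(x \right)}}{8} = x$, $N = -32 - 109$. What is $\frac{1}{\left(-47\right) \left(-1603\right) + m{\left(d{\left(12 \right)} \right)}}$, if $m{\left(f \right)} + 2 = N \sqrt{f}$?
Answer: $\frac{8371}{630874833} + \frac{188 i \sqrt{6}}{1892624499} \approx 1.3269 \cdot 10^{-5} + 2.4332 \cdot 10^{-7} i$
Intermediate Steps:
$N = -141$
$d{\left(x \right)} = - 8 x$
$m{\left(f \right)} = -2 - 141 \sqrt{f}$
$\frac{1}{\left(-47\right) \left(-1603\right) + m{\left(d{\left(12 \right)} \right)}} = \frac{1}{\left(-47\right) \left(-1603\right) - \left(2 + 141 \sqrt{\left(-8\right) 12}\right)} = \frac{1}{75341 - \left(2 + 141 \sqrt{-96}\right)} = \frac{1}{75341 - \left(2 + 141 \cdot 4 i \sqrt{6}\right)} = \frac{1}{75341 - \left(2 + 564 i \sqrt{6}\right)} = \frac{1}{75339 - 564 i \sqrt{6}}$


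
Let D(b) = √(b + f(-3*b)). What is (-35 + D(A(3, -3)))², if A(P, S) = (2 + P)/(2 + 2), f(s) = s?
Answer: (70 - I*√10)²/4 ≈ 1222.5 - 110.68*I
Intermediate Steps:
A(P, S) = ½ + P/4 (A(P, S) = (2 + P)/4 = (2 + P)*(¼) = ½ + P/4)
D(b) = √2*√(-b) (D(b) = √(b - 3*b) = √(-2*b) = √2*√(-b))
(-35 + D(A(3, -3)))² = (-35 + √2*√(-(½ + (¼)*3)))² = (-35 + √2*√(-(½ + ¾)))² = (-35 + √2*√(-1*5/4))² = (-35 + √2*√(-5/4))² = (-35 + √2*(I*√5/2))² = (-35 + I*√10/2)²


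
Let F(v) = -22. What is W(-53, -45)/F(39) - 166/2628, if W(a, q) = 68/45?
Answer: -9529/72270 ≈ -0.13185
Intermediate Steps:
W(a, q) = 68/45 (W(a, q) = 68*(1/45) = 68/45)
W(-53, -45)/F(39) - 166/2628 = (68/45)/(-22) - 166/2628 = (68/45)*(-1/22) - 166*1/2628 = -34/495 - 83/1314 = -9529/72270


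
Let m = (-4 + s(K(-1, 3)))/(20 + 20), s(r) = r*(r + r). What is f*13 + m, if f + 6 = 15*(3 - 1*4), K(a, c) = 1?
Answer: -5461/20 ≈ -273.05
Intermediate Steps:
f = -21 (f = -6 + 15*(3 - 1*4) = -6 + 15*(3 - 4) = -6 + 15*(-1) = -6 - 15 = -21)
s(r) = 2*r**2 (s(r) = r*(2*r) = 2*r**2)
m = -1/20 (m = (-4 + 2*1**2)/(20 + 20) = (-4 + 2*1)/40 = (-4 + 2)*(1/40) = -2*1/40 = -1/20 ≈ -0.050000)
f*13 + m = -21*13 - 1/20 = -273 - 1/20 = -5461/20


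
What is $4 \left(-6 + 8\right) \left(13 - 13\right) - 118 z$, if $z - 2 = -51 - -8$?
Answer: $4838$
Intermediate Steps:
$z = -41$ ($z = 2 - 43 = -41$)
$4 \left(-6 + 8\right) \left(13 - 13\right) - 118 z = 4 \left(-6 + 8\right) \left(13 - 13\right) - -4838 = 4 \cdot 2 \cdot 0 + 4838 = 4 \cdot 0 + 4838 = 0 + 4838 = 4838$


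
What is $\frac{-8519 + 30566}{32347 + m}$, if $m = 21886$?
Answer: $\frac{22047}{54233} \approx 0.40652$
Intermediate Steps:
$\frac{-8519 + 30566}{32347 + m} = \frac{-8519 + 30566}{32347 + 21886} = \frac{22047}{54233}$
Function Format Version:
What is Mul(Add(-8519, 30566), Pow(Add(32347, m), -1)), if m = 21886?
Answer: Rational(22047, 54233) ≈ 0.40652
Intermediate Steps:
Mul(Add(-8519, 30566), Pow(Add(32347, m), -1)) = Mul(Add(-8519, 30566), Pow(Add(32347, 21886), -1)) = Mul(22047, Pow(54233, -1)) = Mul(22047, Rational(1, 54233)) = Rational(22047, 54233)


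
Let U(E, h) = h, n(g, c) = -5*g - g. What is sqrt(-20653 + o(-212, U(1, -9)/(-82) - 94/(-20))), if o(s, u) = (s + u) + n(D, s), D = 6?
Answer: I*sqrt(878162395)/205 ≈ 144.56*I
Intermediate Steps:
n(g, c) = -6*g
o(s, u) = -36 + s + u (o(s, u) = (s + u) - 6*6 = (s + u) - 36 = -36 + s + u)
sqrt(-20653 + o(-212, U(1, -9)/(-82) - 94/(-20))) = sqrt(-20653 + (-36 - 212 + (-9/(-82) - 94/(-20)))) = sqrt(-20653 + (-36 - 212 + (-9*(-1/82) - 94*(-1/20)))) = sqrt(-20653 + (-36 - 212 + (9/82 + 47/10))) = sqrt(-20653 + (-36 - 212 + 986/205)) = sqrt(-20653 - 49854/205) = sqrt(-4283719/205) = I*sqrt(878162395)/205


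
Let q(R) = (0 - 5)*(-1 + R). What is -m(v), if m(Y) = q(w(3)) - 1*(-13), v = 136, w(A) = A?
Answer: -3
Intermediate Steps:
q(R) = 5 - 5*R (q(R) = -5*(-1 + R) = 5 - 5*R)
m(Y) = 3 (m(Y) = (5 - 5*3) - 1*(-13) = (5 - 15) + 13 = -10 + 13 = 3)
-m(v) = -1*3 = -3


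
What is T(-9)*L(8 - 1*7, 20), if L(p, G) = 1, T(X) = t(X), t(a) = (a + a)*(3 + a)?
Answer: 108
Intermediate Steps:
t(a) = 2*a*(3 + a) (t(a) = (2*a)*(3 + a) = 2*a*(3 + a))
T(X) = 2*X*(3 + X)
T(-9)*L(8 - 1*7, 20) = (2*(-9)*(3 - 9))*1 = (2*(-9)*(-6))*1 = 108*1 = 108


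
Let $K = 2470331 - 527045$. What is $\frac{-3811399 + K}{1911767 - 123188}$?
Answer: $- \frac{143701}{137583} \approx -1.0445$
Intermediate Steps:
$K = 1943286$
$\frac{-3811399 + K}{1911767 - 123188} = \frac{-3811399 + 1943286}{1911767 - 123188} = - \frac{1868113}{1788579} = \left(-1868113\right) \frac{1}{1788579} = - \frac{143701}{137583}$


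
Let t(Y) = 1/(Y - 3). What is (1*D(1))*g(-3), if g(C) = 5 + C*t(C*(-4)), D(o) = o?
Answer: 14/3 ≈ 4.6667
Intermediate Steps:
t(Y) = 1/(-3 + Y)
g(C) = 5 + C/(-3 - 4*C) (g(C) = 5 + C/(-3 + C*(-4)) = 5 + C/(-3 - 4*C))
(1*D(1))*g(-3) = (1*1)*((15 + 19*(-3))/(3 + 4*(-3))) = 1*((15 - 57)/(3 - 12)) = 1*(-42/(-9)) = 1*(-⅑*(-42)) = 1*(14/3) = 14/3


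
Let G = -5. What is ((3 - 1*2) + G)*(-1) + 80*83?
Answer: 6644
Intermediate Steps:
((3 - 1*2) + G)*(-1) + 80*83 = ((3 - 1*2) - 5)*(-1) + 80*83 = ((3 - 2) - 5)*(-1) + 6640 = (1 - 5)*(-1) + 6640 = -4*(-1) + 6640 = 4 + 6640 = 6644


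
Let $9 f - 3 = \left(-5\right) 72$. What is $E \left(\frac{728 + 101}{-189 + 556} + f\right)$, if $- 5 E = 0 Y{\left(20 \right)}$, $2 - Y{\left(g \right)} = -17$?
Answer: $0$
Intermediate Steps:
$Y{\left(g \right)} = 19$ ($Y{\left(g \right)} = 2 - -17 = 2 + 17 = 19$)
$f = - \frac{119}{3}$ ($f = \frac{1}{3} + \frac{\left(-5\right) 72}{9} = \frac{1}{3} + \frac{1}{9} \left(-360\right) = \frac{1}{3} - 40 = - \frac{119}{3} \approx -39.667$)
$E = 0$ ($E = - \frac{0 \cdot 19}{5} = \left(- \frac{1}{5}\right) 0 = 0$)
$E \left(\frac{728 + 101}{-189 + 556} + f\right) = 0 \left(\frac{728 + 101}{-189 + 556} - \frac{119}{3}\right) = 0 \left(\frac{829}{367} - \frac{119}{3}\right) = 0 \left(- \frac{41186}{1101}\right) = 0$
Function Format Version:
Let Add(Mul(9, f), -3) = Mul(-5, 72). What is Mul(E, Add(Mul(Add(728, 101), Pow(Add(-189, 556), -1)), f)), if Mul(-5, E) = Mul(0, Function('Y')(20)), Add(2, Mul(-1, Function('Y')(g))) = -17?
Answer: 0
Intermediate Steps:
Function('Y')(g) = 19 (Function('Y')(g) = Add(2, Mul(-1, -17)) = Add(2, 17) = 19)
f = Rational(-119, 3) (f = Add(Rational(1, 3), Mul(Rational(1, 9), Mul(-5, 72))) = Add(Rational(1, 3), Mul(Rational(1, 9), -360)) = Add(Rational(1, 3), -40) = Rational(-119, 3) ≈ -39.667)
E = 0 (E = Mul(Rational(-1, 5), Mul(0, 19)) = Mul(Rational(-1, 5), 0) = 0)
Mul(E, Add(Mul(Add(728, 101), Pow(Add(-189, 556), -1)), f)) = Mul(0, Add(Mul(Add(728, 101), Pow(Add(-189, 556), -1)), Rational(-119, 3))) = Mul(0, Add(Mul(829, Pow(367, -1)), Rational(-119, 3))) = Mul(0, Add(Mul(829, Rational(1, 367)), Rational(-119, 3))) = Mul(0, Add(Rational(829, 367), Rational(-119, 3))) = Mul(0, Rational(-41186, 1101)) = 0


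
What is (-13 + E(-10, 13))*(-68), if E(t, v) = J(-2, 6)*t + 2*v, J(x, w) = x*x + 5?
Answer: 5236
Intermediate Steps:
J(x, w) = 5 + x**2 (J(x, w) = x**2 + 5 = 5 + x**2)
E(t, v) = 2*v + 9*t (E(t, v) = (5 + (-2)**2)*t + 2*v = (5 + 4)*t + 2*v = 9*t + 2*v = 2*v + 9*t)
(-13 + E(-10, 13))*(-68) = (-13 + (2*13 + 9*(-10)))*(-68) = (-13 + (26 - 90))*(-68) = (-13 - 64)*(-68) = -77*(-68) = 5236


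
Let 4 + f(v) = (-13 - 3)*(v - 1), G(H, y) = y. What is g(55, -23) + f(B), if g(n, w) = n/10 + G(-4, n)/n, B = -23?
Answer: 773/2 ≈ 386.50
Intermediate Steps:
g(n, w) = 1 + n/10 (g(n, w) = n/10 + n/n = n*(1/10) + 1 = n/10 + 1 = 1 + n/10)
f(v) = 12 - 16*v (f(v) = -4 + (-13 - 3)*(v - 1) = -4 - 16*(-1 + v) = -4 + (16 - 16*v) = 12 - 16*v)
g(55, -23) + f(B) = (1 + (1/10)*55) + (12 - 16*(-23)) = (1 + 11/2) + (12 + 368) = 13/2 + 380 = 773/2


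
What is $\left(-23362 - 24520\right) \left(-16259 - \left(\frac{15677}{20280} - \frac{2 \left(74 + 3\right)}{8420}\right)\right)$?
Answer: $\frac{3323581428491921}{4268940} \approx 7.7855 \cdot 10^{8}$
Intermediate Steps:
$\left(-23362 - 24520\right) \left(-16259 - \left(\frac{15677}{20280} - \frac{2 \left(74 + 3\right)}{8420}\right)\right) = - 47882 \left(-16259 - \left(\frac{15677}{20280} - 2 \cdot 77 \cdot \frac{1}{8420}\right)\right) = - 47882 \left(-16259 + \left(- \frac{15677}{20280} + 154 \cdot \frac{1}{8420}\right)\right) = - 47882 \left(-16259 + \left(- \frac{15677}{20280} + \frac{77}{4210}\right)\right) = - 47882 \left(-16259 - \frac{6443861}{8537880}\right) = \left(-47882\right) \left(- \frac{138823834781}{8537880}\right) = \frac{3323581428491921}{4268940}$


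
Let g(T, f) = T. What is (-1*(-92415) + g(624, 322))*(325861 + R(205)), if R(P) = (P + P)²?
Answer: 45957637479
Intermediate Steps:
R(P) = 4*P² (R(P) = (2*P)² = 4*P²)
(-1*(-92415) + g(624, 322))*(325861 + R(205)) = (-1*(-92415) + 624)*(325861 + 4*205²) = (92415 + 624)*(325861 + 4*42025) = 93039*(325861 + 168100) = 93039*493961 = 45957637479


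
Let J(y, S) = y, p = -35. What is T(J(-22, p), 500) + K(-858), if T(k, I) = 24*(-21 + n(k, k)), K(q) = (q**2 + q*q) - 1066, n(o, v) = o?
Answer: 1470230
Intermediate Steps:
K(q) = -1066 + 2*q**2 (K(q) = (q**2 + q**2) - 1066 = 2*q**2 - 1066 = -1066 + 2*q**2)
T(k, I) = -504 + 24*k (T(k, I) = 24*(-21 + k) = -504 + 24*k)
T(J(-22, p), 500) + K(-858) = (-504 + 24*(-22)) + (-1066 + 2*(-858)**2) = (-504 - 528) + (-1066 + 2*736164) = -1032 + (-1066 + 1472328) = -1032 + 1471262 = 1470230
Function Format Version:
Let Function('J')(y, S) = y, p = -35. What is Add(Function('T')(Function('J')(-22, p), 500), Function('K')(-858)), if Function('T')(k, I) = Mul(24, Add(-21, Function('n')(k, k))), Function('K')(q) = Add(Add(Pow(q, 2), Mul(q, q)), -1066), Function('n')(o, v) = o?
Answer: 1470230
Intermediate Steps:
Function('K')(q) = Add(-1066, Mul(2, Pow(q, 2))) (Function('K')(q) = Add(Add(Pow(q, 2), Pow(q, 2)), -1066) = Add(Mul(2, Pow(q, 2)), -1066) = Add(-1066, Mul(2, Pow(q, 2))))
Function('T')(k, I) = Add(-504, Mul(24, k)) (Function('T')(k, I) = Mul(24, Add(-21, k)) = Add(-504, Mul(24, k)))
Add(Function('T')(Function('J')(-22, p), 500), Function('K')(-858)) = Add(Add(-504, Mul(24, -22)), Add(-1066, Mul(2, Pow(-858, 2)))) = Add(Add(-504, -528), Add(-1066, Mul(2, 736164))) = Add(-1032, Add(-1066, 1472328)) = Add(-1032, 1471262) = 1470230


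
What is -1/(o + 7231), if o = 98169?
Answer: -1/105400 ≈ -9.4877e-6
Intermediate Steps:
-1/(o + 7231) = -1/(98169 + 7231) = -1/105400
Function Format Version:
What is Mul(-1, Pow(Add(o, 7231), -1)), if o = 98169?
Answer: Rational(-1, 105400) ≈ -9.4877e-6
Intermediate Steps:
Mul(-1, Pow(Add(o, 7231), -1)) = Mul(-1, Pow(Add(98169, 7231), -1)) = Mul(-1, Pow(105400, -1)) = Mul(-1, Rational(1, 105400)) = Rational(-1, 105400)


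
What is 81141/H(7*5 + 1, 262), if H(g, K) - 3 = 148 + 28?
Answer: 81141/179 ≈ 453.30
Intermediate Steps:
H(g, K) = 179 (H(g, K) = 3 + (148 + 28) = 3 + 176 = 179)
81141/H(7*5 + 1, 262) = 81141/179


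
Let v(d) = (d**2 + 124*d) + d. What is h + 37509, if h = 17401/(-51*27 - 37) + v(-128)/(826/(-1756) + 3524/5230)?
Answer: 26009322215045/660395974 ≈ 39384.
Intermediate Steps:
v(d) = d**2 + 125*d
h = 1238529626279/660395974 (h = 17401/(-51*27 - 37) + (-128*(125 - 128))/(826/(-1756) + 3524/5230) = 17401/(-1377 - 37) + (-128*(-3))/(826*(-1/1756) + 3524*(1/5230)) = 17401/(-1414) + 384/(-413/878 + 1762/2615) = 17401*(-1/1414) + 384/(467041/2295970) = -17401/1414 + 384*(2295970/467041) = -17401/1414 + 881652480/467041 = 1238529626279/660395974 ≈ 1875.4)
h + 37509 = 1238529626279/660395974 + 37509 = 26009322215045/660395974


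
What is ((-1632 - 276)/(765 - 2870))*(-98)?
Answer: -186984/2105 ≈ -88.828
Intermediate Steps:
((-1632 - 276)/(765 - 2870))*(-98) = -1908/(-2105)*(-98) = -1908*(-1/2105)*(-98) = (1908/2105)*(-98) = -186984/2105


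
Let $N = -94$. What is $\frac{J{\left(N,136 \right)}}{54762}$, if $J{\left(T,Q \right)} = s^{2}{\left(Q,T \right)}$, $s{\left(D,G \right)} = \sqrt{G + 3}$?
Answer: $- \frac{91}{54762} \approx -0.0016617$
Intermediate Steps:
$s{\left(D,G \right)} = \sqrt{3 + G}$
$J{\left(T,Q \right)} = 3 + T$ ($J{\left(T,Q \right)} = \left(\sqrt{3 + T}\right)^{2} = 3 + T$)
$\frac{J{\left(N,136 \right)}}{54762} = \frac{3 - 94}{54762} = \left(-91\right) \frac{1}{54762} = - \frac{91}{54762}$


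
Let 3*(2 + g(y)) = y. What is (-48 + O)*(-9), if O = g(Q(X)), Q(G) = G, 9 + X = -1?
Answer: 480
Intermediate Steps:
X = -10 (X = -9 - 1 = -10)
g(y) = -2 + y/3
O = -16/3 (O = -2 + (⅓)*(-10) = -2 - 10/3 = -16/3 ≈ -5.3333)
(-48 + O)*(-9) = (-48 - 16/3)*(-9) = -160/3*(-9) = 480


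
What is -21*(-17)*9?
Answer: 3213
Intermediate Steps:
-21*(-17)*9 = 357*9 = 3213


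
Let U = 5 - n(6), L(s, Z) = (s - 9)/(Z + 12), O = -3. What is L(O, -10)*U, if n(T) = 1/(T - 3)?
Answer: -28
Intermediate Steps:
n(T) = 1/(-3 + T)
L(s, Z) = (-9 + s)/(12 + Z)
U = 14/3 (U = 5 - 1/(-3 + 6) = 5 - 1/3 = 5 - 1*⅓ = 5 - ⅓ = 14/3 ≈ 4.6667)
L(O, -10)*U = ((-9 - 3)/(12 - 10))*(14/3) = (-12/2)*(14/3) = ((½)*(-12))*(14/3) = -6*14/3 = -28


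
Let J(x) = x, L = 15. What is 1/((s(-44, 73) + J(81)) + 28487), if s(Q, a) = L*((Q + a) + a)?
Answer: 1/30098 ≈ 3.3225e-5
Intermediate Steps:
s(Q, a) = 15*Q + 30*a (s(Q, a) = 15*((Q + a) + a) = 15*(Q + 2*a) = 15*Q + 30*a)
1/((s(-44, 73) + J(81)) + 28487) = 1/(((15*(-44) + 30*73) + 81) + 28487) = 1/(((-660 + 2190) + 81) + 28487) = 1/((1530 + 81) + 28487) = 1/(1611 + 28487) = 1/30098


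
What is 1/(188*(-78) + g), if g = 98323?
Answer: 1/83659 ≈ 1.1953e-5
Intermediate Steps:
1/(188*(-78) + g) = 1/(188*(-78) + 98323) = 1/(-14664 + 98323) = 1/83659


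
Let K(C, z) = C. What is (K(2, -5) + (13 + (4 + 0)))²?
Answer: 361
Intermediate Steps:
(K(2, -5) + (13 + (4 + 0)))² = (2 + (13 + (4 + 0)))² = (2 + (13 + 4))² = (2 + 17)² = 19² = 361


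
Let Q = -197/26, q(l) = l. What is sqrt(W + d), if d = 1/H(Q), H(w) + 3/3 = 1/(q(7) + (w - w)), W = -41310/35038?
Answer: 19*I*sqrt(71792862)/105114 ≈ 1.5316*I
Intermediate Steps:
W = -20655/17519 (W = -41310*1/35038 = -20655/17519 ≈ -1.1790)
Q = -197/26 (Q = -197*1/26 = -197/26 ≈ -7.5769)
H(w) = -6/7 (H(w) = -1 + 1/(7 + (w - w)) = -1 + 1/(7 + 0) = -1 + 1/7 = -6/7)
d = -7/6 (d = 1/(-6/7) = -7/6 ≈ -1.1667)
sqrt(W + d) = sqrt(-20655/17519 - 7/6) = sqrt(-246563/105114) = 19*I*sqrt(71792862)/105114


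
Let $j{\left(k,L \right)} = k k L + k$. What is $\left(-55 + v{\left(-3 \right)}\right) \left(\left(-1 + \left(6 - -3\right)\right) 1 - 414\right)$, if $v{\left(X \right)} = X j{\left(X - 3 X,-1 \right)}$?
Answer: $-14210$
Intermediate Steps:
$j{\left(k,L \right)} = k + L k^{2}$ ($j{\left(k,L \right)} = k^{2} L + k = L k^{2} + k = k + L k^{2}$)
$v{\left(X \right)} = - 2 X^{2} \left(1 + 2 X\right)$ ($v{\left(X \right)} = X \left(X - 3 X\right) \left(1 - \left(X - 3 X\right)\right) = X - 2 X \left(1 - - 2 X\right) = X - 2 X \left(1 + 2 X\right) = X \left(- 2 X \left(1 + 2 X\right)\right) = - 2 X^{2} \left(1 + 2 X\right)$)
$\left(-55 + v{\left(-3 \right)}\right) \left(\left(-1 + \left(6 - -3\right)\right) 1 - 414\right) = \left(-55 + \left(-3\right)^{2} \left(-2 - -12\right)\right) \left(\left(-1 + \left(6 - -3\right)\right) 1 - 414\right) = \left(-55 + 9 \left(-2 + 12\right)\right) \left(\left(-1 + \left(6 + 3\right)\right) 1 - 414\right) = \left(-55 + 9 \cdot 10\right) \left(\left(-1 + 9\right) 1 - 414\right) = \left(-55 + 90\right) \left(8 \cdot 1 - 414\right) = 35 \left(8 - 414\right) = 35 \left(-406\right) = -14210$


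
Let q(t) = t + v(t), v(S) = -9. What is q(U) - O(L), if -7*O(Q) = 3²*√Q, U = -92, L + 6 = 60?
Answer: -101 + 27*√6/7 ≈ -91.552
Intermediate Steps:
L = 54 (L = -6 + 60 = 54)
q(t) = -9 + t (q(t) = t - 9 = -9 + t)
O(Q) = -9*√Q/7 (O(Q) = -3²*√Q/7 = -9*√Q/7)
q(U) - O(L) = (-9 - 92) - (-9)*√54/7 = -101 - (-9)*3*√6/7 = -101 - (-27)*√6/7 = -101 + 27*√6/7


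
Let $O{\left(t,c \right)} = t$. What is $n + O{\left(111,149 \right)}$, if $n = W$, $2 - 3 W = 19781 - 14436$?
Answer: $-1670$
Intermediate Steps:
$W = -1781$ ($W = \frac{2}{3} - \frac{19781 - 14436}{3} = \frac{2}{3} - \frac{5345}{3} = -1781$)
$n = -1781$
$n + O{\left(111,149 \right)} = -1781 + 111 = -1670$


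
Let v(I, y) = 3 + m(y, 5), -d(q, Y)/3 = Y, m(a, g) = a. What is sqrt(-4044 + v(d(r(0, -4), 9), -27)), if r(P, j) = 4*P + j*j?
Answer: 6*I*sqrt(113) ≈ 63.781*I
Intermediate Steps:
r(P, j) = j**2 + 4*P (r(P, j) = 4*P + j**2 = j**2 + 4*P)
d(q, Y) = -3*Y
v(I, y) = 3 + y
sqrt(-4044 + v(d(r(0, -4), 9), -27)) = sqrt(-4044 + (3 - 27)) = sqrt(-4044 - 24) = sqrt(-4068) = 6*I*sqrt(113)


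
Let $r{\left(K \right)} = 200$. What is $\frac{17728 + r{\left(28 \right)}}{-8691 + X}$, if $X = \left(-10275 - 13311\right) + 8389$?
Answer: $- \frac{2241}{2986} \approx -0.7505$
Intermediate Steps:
$X = -15197$ ($X = -23586 + 8389 = -15197$)
$\frac{17728 + r{\left(28 \right)}}{-8691 + X} = \frac{17728 + 200}{-8691 - 15197} = \frac{17928}{-23888} = 17928 \left(- \frac{1}{23888}\right) = - \frac{2241}{2986}$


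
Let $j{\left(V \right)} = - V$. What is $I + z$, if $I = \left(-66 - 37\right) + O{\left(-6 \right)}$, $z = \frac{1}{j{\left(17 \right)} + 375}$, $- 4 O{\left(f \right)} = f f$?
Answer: $- \frac{40095}{358} \approx -112.0$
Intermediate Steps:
$O{\left(f \right)} = - \frac{f^{2}}{4}$ ($O{\left(f \right)} = - \frac{f f}{4} = - \frac{f^{2}}{4}$)
$z = \frac{1}{358}$ ($z = \frac{1}{\left(-1\right) 17 + 375} = \frac{1}{-17 + 375} = \frac{1}{358} \approx 0.0027933$)
$I = -112$ ($I = \left(-66 - 37\right) - \frac{\left(-6\right)^{2}}{4} = -103 - 9 = -112$)
$I + z = -112 + \frac{1}{358} = - \frac{40095}{358}$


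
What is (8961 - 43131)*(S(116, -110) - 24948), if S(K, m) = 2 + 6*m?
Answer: 874957020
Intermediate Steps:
(8961 - 43131)*(S(116, -110) - 24948) = (8961 - 43131)*((2 + 6*(-110)) - 24948) = -34170*((2 - 660) - 24948) = -34170*(-658 - 24948) = -34170*(-25606) = 874957020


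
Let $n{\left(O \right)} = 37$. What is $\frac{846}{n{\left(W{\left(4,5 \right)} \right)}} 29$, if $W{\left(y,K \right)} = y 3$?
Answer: $\frac{24534}{37} \approx 663.08$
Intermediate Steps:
$W{\left(y,K \right)} = 3 y$
$\frac{846}{n{\left(W{\left(4,5 \right)} \right)}} 29 = \frac{846}{37} \cdot 29 = \frac{24534}{37}$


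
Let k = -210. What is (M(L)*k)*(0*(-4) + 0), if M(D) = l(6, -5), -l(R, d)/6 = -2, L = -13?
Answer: 0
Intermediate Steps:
l(R, d) = 12 (l(R, d) = -6*(-2) = 12)
M(D) = 12
(M(L)*k)*(0*(-4) + 0) = (12*(-210))*(0*(-4) + 0) = -2520*(0 + 0) = -2520*0 = 0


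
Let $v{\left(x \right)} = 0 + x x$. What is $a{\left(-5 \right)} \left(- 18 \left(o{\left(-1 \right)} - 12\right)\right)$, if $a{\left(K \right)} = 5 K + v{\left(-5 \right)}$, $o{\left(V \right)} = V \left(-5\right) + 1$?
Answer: $0$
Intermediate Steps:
$v{\left(x \right)} = x^{2}$ ($v{\left(x \right)} = 0 + x^{2} = x^{2}$)
$o{\left(V \right)} = 1 - 5 V$ ($o{\left(V \right)} = - 5 V + 1 = 1 - 5 V$)
$a{\left(K \right)} = 25 + 5 K$ ($a{\left(K \right)} = 5 K + \left(-5\right)^{2} = 5 K + 25 = 25 + 5 K$)
$a{\left(-5 \right)} \left(- 18 \left(o{\left(-1 \right)} - 12\right)\right) = \left(25 + 5 \left(-5\right)\right) \left(- 18 \left(\left(1 - -5\right) - 12\right)\right) = \left(25 - 25\right) \left(- 18 \left(\left(1 + 5\right) - 12\right)\right) = 0 \left(- 18 \left(6 - 12\right)\right) = 0 \left(\left(-18\right) \left(-6\right)\right) = 0 \cdot 108 = 0$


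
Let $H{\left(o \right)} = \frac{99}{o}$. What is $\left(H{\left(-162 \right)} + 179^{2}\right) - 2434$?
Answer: $\frac{532915}{18} \approx 29606.0$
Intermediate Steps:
$\left(H{\left(-162 \right)} + 179^{2}\right) - 2434 = \left(\frac{99}{-162} + 179^{2}\right) - 2434 = \left(99 \left(- \frac{1}{162}\right) + 32041\right) - 2434 = \left(- \frac{11}{18} + 32041\right) - 2434 = \frac{576727}{18} - 2434 = \frac{532915}{18}$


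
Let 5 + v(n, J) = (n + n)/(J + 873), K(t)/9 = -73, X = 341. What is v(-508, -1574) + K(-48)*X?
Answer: -157052426/701 ≈ -2.2404e+5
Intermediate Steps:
K(t) = -657 (K(t) = 9*(-73) = -657)
v(n, J) = -5 + 2*n/(873 + J) (v(n, J) = -5 + (n + n)/(J + 873) = -5 + (2*n)/(873 + J) = -5 + 2*n/(873 + J))
v(-508, -1574) + K(-48)*X = (-4365 - 5*(-1574) + 2*(-508))/(873 - 1574) - 657*341 = (-4365 + 7870 - 1016)/(-701) - 224037 = -1/701*2489 - 224037 = -2489/701 - 224037 = -157052426/701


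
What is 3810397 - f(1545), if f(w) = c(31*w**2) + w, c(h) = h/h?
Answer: 3808851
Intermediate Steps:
c(h) = 1
f(w) = 1 + w
3810397 - f(1545) = 3810397 - (1 + 1545) = 3810397 - 1*1546 = 3810397 - 1546 = 3808851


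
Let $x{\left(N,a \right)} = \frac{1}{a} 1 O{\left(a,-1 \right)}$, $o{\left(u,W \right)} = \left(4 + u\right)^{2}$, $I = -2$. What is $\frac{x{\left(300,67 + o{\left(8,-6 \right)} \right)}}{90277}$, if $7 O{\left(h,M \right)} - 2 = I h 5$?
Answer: $- \frac{2108}{133339129} \approx -1.5809 \cdot 10^{-5}$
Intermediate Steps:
$O{\left(h,M \right)} = \frac{2}{7} - \frac{10 h}{7}$ ($O{\left(h,M \right)} = \frac{2}{7} + \frac{\left(-2\right) h 5}{7} = \frac{2}{7} + \frac{\left(-2\right) 5 h}{7} = \frac{2}{7} + \frac{\left(-10\right) h}{7} = \frac{2}{7} - \frac{10 h}{7}$)
$x{\left(N,a \right)} = \frac{\frac{2}{7} - \frac{10 a}{7}}{a}$ ($x{\left(N,a \right)} = \frac{1}{a} 1 \left(\frac{2}{7} - \frac{10 a}{7}\right) = \frac{\frac{2}{7} - \frac{10 a}{7}}{a}$)
$\frac{x{\left(300,67 + o{\left(8,-6 \right)} \right)}}{90277} = \frac{\frac{2}{7} \frac{1}{67 + \left(4 + 8\right)^{2}} \left(1 - 5 \left(67 + \left(4 + 8\right)^{2}\right)\right)}{90277} = \frac{2 \left(1 - 5 \left(67 + 12^{2}\right)\right)}{7 \left(67 + 12^{2}\right)} \frac{1}{90277} = \frac{2 \left(1 - 5 \left(67 + 144\right)\right)}{7 \left(67 + 144\right)} \frac{1}{90277} = \frac{2 \left(1 - 1055\right)}{7 \cdot 211} \cdot \frac{1}{90277} = \frac{2}{7} \cdot \frac{1}{211} \left(1 - 1055\right) \frac{1}{90277} = \frac{2}{7} \cdot \frac{1}{211} \left(-1054\right) \frac{1}{90277} = \left(- \frac{2108}{1477}\right) \frac{1}{90277} = - \frac{2108}{133339129}$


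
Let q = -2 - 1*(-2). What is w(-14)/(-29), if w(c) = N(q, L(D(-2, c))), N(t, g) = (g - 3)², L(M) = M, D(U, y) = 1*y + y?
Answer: -961/29 ≈ -33.138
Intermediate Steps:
D(U, y) = 2*y (D(U, y) = y + y = 2*y)
q = 0 (q = -2 + 2 = 0)
N(t, g) = (-3 + g)²
w(c) = (-3 + 2*c)²
w(-14)/(-29) = (-3 + 2*(-14))²/(-29) = (-3 - 28)²*(-1/29) = (-31)²*(-1/29) = 961*(-1/29) = -961/29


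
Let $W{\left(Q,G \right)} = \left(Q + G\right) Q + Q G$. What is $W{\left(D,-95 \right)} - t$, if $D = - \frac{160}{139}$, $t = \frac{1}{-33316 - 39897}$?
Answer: $\frac{311243124921}{1414548373} \approx 220.03$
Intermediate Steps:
$t = - \frac{1}{73213}$ ($t = \frac{1}{-73213} = - \frac{1}{73213} \approx -1.3659 \cdot 10^{-5}$)
$D = - \frac{160}{139}$ ($D = \left(-160\right) \frac{1}{139} = - \frac{160}{139} \approx -1.1511$)
$W{\left(Q,G \right)} = G Q + Q \left(G + Q\right)$ ($W{\left(Q,G \right)} = \left(G + Q\right) Q + G Q = Q \left(G + Q\right) + G Q = G Q + Q \left(G + Q\right)$)
$W{\left(D,-95 \right)} - t = - \frac{160 \left(- \frac{160}{139} + 2 \left(-95\right)\right)}{139} - - \frac{1}{73213} = - \frac{160 \left(- \frac{160}{139} - 190\right)}{139} + \frac{1}{73213} = \left(- \frac{160}{139}\right) \left(- \frac{26570}{139}\right) + \frac{1}{73213} = \frac{4251200}{19321} + \frac{1}{73213} = \frac{311243124921}{1414548373}$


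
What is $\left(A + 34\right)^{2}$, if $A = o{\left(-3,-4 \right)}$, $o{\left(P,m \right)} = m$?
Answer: $900$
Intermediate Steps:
$A = -4$
$\left(A + 34\right)^{2} = \left(-4 + 34\right)^{2} = 30^{2} = 900$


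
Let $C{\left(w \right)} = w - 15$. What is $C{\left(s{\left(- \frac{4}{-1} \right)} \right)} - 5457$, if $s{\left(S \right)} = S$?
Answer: $-5468$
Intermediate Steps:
$C{\left(w \right)} = -15 + w$ ($C{\left(w \right)} = w - 15 = -15 + w$)
$C{\left(s{\left(- \frac{4}{-1} \right)} \right)} - 5457 = \left(-15 - \frac{4}{-1}\right) - 5457 = \left(-15 - -4\right) - 5457 = \left(-15 + 4\right) - 5457 = -11 - 5457 = -5468$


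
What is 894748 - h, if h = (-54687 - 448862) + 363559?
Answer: 1034738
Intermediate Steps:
h = -139990 (h = -503549 + 363559 = -139990)
894748 - h = 894748 - 1*(-139990) = 894748 + 139990 = 1034738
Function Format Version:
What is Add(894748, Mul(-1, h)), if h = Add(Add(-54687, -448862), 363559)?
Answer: 1034738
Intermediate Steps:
h = -139990 (h = Add(-503549, 363559) = -139990)
Add(894748, Mul(-1, h)) = Add(894748, Mul(-1, -139990)) = Add(894748, 139990) = 1034738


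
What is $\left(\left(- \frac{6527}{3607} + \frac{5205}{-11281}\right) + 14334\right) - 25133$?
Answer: $- \frac{439509838555}{40690567} \approx -10801.0$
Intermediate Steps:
$\left(\left(- \frac{6527}{3607} + \frac{5205}{-11281}\right) + 14334\right) - 25133 = \left(\left(\left(-6527\right) \frac{1}{3607} + 5205 \left(- \frac{1}{11281}\right)\right) + 14334\right) - 25133 = \left(\left(- \frac{6527}{3607} - \frac{5205}{11281}\right) + 14334\right) - 25133 = \left(- \frac{92405522}{40690567} + 14334\right) - 25133 = \frac{583166181856}{40690567} - 25133 = - \frac{439509838555}{40690567}$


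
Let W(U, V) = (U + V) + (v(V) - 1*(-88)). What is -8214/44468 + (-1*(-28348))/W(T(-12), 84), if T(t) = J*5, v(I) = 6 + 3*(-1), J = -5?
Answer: 314836691/1667550 ≈ 188.80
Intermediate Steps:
v(I) = 3 (v(I) = 6 - 3 = 3)
T(t) = -25 (T(t) = -5*5 = -25)
W(U, V) = 91 + U + V (W(U, V) = (U + V) + (3 - 1*(-88)) = (U + V) + (3 + 88) = (U + V) + 91 = 91 + U + V)
-8214/44468 + (-1*(-28348))/W(T(-12), 84) = -8214/44468 + (-1*(-28348))/(91 - 25 + 84) = -8214*1/44468 + 28348/150 = -4107/22234 + 28348*(1/150) = -4107/22234 + 14174/75 = 314836691/1667550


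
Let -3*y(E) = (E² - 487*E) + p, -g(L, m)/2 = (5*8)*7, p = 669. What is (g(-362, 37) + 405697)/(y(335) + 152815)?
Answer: 1215411/508696 ≈ 2.3893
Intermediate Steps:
g(L, m) = -560 (g(L, m) = -2*5*8*7 = -80*7 = -2*280 = -560)
y(E) = -223 - E²/3 + 487*E/3 (y(E) = -((E² - 487*E) + 669)/3 = -(669 + E² - 487*E)/3 = -223 - E²/3 + 487*E/3)
(g(-362, 37) + 405697)/(y(335) + 152815) = (-560 + 405697)/((-223 - ⅓*335² + (487/3)*335) + 152815) = 405137/((-223 - ⅓*112225 + 163145/3) + 152815) = 405137/((-223 - 112225/3 + 163145/3) + 152815) = 405137/(50251/3 + 152815) = 405137/(508696/3) = 405137*(3/508696) = 1215411/508696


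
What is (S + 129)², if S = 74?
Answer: 41209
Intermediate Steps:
(S + 129)² = (74 + 129)² = 203² = 41209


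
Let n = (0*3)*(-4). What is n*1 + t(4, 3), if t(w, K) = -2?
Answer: -2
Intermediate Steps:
n = 0 (n = 0*(-4) = 0)
n*1 + t(4, 3) = 0*1 - 2 = 0 - 2 = -2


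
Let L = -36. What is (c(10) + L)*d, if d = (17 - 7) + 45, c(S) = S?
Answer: -1430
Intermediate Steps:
d = 55 (d = 10 + 45 = 55)
(c(10) + L)*d = (10 - 36)*55 = -26*55 = -1430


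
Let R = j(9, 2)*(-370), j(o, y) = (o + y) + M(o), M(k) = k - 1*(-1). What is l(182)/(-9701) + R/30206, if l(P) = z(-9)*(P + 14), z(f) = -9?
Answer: -11046693/146514203 ≈ -0.075397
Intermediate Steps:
M(k) = 1 + k (M(k) = k + 1 = 1 + k)
j(o, y) = 1 + y + 2*o (j(o, y) = (o + y) + (1 + o) = 1 + y + 2*o)
R = -7770 (R = (1 + 2 + 2*9)*(-370) = (1 + 2 + 18)*(-370) = 21*(-370) = -7770)
l(P) = -126 - 9*P (l(P) = -9*(P + 14) = -9*(14 + P) = -126 - 9*P)
l(182)/(-9701) + R/30206 = (-126 - 9*182)/(-9701) - 7770/30206 = (-126 - 1638)*(-1/9701) - 7770*1/30206 = -1764*(-1/9701) - 3885/15103 = 1764/9701 - 3885/15103 = -11046693/146514203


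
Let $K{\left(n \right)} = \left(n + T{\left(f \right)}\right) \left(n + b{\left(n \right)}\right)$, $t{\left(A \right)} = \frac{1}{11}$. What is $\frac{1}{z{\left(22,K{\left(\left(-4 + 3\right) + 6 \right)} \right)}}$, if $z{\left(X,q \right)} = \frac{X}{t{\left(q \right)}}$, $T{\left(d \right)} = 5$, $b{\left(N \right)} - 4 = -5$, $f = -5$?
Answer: $\frac{1}{242} \approx 0.0041322$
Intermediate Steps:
$t{\left(A \right)} = \frac{1}{11}$
$b{\left(N \right)} = -1$ ($b{\left(N \right)} = 4 - 5 = -1$)
$K{\left(n \right)} = \left(-1 + n\right) \left(5 + n\right)$ ($K{\left(n \right)} = \left(n + 5\right) \left(n - 1\right) = \left(5 + n\right) \left(-1 + n\right) = \left(-1 + n\right) \left(5 + n\right)$)
$z{\left(X,q \right)} = 11 X$ ($z{\left(X,q \right)} = X \frac{1}{\frac{1}{11}} = X 11 = 11 X$)
$\frac{1}{z{\left(22,K{\left(\left(-4 + 3\right) + 6 \right)} \right)}} = \frac{1}{11 \cdot 22} = \frac{1}{242}$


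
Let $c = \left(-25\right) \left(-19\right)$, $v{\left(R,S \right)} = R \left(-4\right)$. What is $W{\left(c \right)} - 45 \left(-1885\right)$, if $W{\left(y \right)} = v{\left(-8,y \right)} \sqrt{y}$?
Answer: $84825 + 160 \sqrt{19} \approx 85522.0$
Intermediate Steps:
$v{\left(R,S \right)} = - 4 R$
$c = 475$
$W{\left(y \right)} = 32 \sqrt{y}$ ($W{\left(y \right)} = \left(-4\right) \left(-8\right) \sqrt{y} = 32 \sqrt{y}$)
$W{\left(c \right)} - 45 \left(-1885\right) = 32 \sqrt{475} - 45 \left(-1885\right) = 32 \cdot 5 \sqrt{19} - -84825 = 160 \sqrt{19} + 84825 = 84825 + 160 \sqrt{19}$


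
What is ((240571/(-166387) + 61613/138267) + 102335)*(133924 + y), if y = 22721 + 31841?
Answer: 443748582139983676654/23005831329 ≈ 1.9289e+10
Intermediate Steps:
y = 54562
((240571/(-166387) + 61613/138267) + 102335)*(133924 + y) = ((240571/(-166387) + 61613/138267) + 102335)*(133924 + 54562) = ((240571*(-1/166387) + 61613*(1/138267)) + 102335)*188486 = ((-240571/166387 + 61613/138267) + 102335)*188486 = (-23011428226/23005831329 + 102335)*188486 = (2354278737624989/23005831329)*188486 = 443748582139983676654/23005831329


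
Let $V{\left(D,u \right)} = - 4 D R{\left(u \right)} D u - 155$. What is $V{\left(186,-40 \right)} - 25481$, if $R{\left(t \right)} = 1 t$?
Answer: $-221440036$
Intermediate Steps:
$R{\left(t \right)} = t$
$V{\left(D,u \right)} = -155 - 4 D^{2} u^{2}$ ($V{\left(D,u \right)} = - 4 D u D u - 155 = - 4 u D^{2} u - 155 = - 4 D^{2} u^{2} - 155 = -155 - 4 D^{2} u^{2}$)
$V{\left(186,-40 \right)} - 25481 = \left(-155 - 4 \cdot 186^{2} \left(-40\right)^{2}\right) - 25481 = \left(-155 - 138384 \cdot 1600\right) - 25481 = \left(-155 - 221414400\right) - 25481 = -221414555 - 25481 = -221440036$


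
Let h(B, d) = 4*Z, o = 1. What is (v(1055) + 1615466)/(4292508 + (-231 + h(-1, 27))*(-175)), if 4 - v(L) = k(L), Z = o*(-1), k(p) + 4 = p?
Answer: 1614419/4333633 ≈ 0.37253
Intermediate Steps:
k(p) = -4 + p
Z = -1 (Z = 1*(-1) = -1)
h(B, d) = -4 (h(B, d) = 4*(-1) = -4)
v(L) = 8 - L (v(L) = 4 - (-4 + L) = 4 + (4 - L) = 8 - L)
(v(1055) + 1615466)/(4292508 + (-231 + h(-1, 27))*(-175)) = ((8 - 1*1055) + 1615466)/(4292508 + (-231 - 4)*(-175)) = ((8 - 1055) + 1615466)/(4292508 - 235*(-175)) = (-1047 + 1615466)/(4292508 + 41125) = 1614419/4333633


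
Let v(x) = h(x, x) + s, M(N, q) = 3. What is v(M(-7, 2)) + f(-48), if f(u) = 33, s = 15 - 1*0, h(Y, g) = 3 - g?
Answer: 48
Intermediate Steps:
s = 15 (s = 15 + 0 = 15)
v(x) = 18 - x (v(x) = (3 - x) + 15 = 18 - x)
v(M(-7, 2)) + f(-48) = (18 - 1*3) + 33 = (18 - 3) + 33 = 15 + 33 = 48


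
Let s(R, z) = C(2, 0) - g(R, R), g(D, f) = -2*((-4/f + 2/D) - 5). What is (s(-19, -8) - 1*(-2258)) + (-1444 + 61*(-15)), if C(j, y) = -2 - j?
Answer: -2181/19 ≈ -114.79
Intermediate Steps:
g(D, f) = 10 - 4/D + 8/f (g(D, f) = -2*(-5 - 4/f + 2/D) = 10 - 4/D + 8/f)
s(R, z) = -14 - 4/R (s(R, z) = (-2 - 1*2) - (10 - 4/R + 8/R) = (-2 - 2) - (10 + 4/R) = -4 + (-10 - 4/R) = -14 - 4/R)
(s(-19, -8) - 1*(-2258)) + (-1444 + 61*(-15)) = ((-14 - 4/(-19)) - 1*(-2258)) + (-1444 + 61*(-15)) = ((-14 - 4*(-1/19)) + 2258) + (-1444 - 915) = ((-14 + 4/19) + 2258) - 2359 = (-262/19 + 2258) - 2359 = 42640/19 - 2359 = -2181/19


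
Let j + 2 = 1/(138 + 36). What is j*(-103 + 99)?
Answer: 694/87 ≈ 7.9770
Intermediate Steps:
j = -347/174 (j = -2 + 1/(138 + 36) = -2 + 1/174 = -347/174 ≈ -1.9943)
j*(-103 + 99) = -347*(-103 + 99)/174 = -347/174*(-4) = 694/87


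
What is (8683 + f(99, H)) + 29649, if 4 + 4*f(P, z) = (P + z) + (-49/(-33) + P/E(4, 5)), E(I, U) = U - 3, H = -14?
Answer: 10128359/264 ≈ 38365.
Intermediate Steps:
E(I, U) = -3 + U
f(P, z) = -83/132 + z/4 + 3*P/8 (f(P, z) = -1 + ((P + z) + (-49/(-33) + P/(-3 + 5)))/4 = -1 + ((P + z) + (-49*(-1/33) + P/2))/4 = -1 + ((P + z) + (49/33 + P*(1/2)))/4 = -1 + ((P + z) + (49/33 + P/2))/4 = -1 + (49/33 + z + 3*P/2)/4 = -1 + (49/132 + z/4 + 3*P/8) = -83/132 + z/4 + 3*P/8)
(8683 + f(99, H)) + 29649 = (8683 + (-83/132 + (1/4)*(-14) + (3/8)*99)) + 29649 = (8683 + (-83/132 - 7/2 + 297/8)) + 29649 = (8683 + 8711/264) + 29649 = 2301023/264 + 29649 = 10128359/264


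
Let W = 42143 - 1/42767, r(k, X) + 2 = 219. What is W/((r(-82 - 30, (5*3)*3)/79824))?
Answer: 143869164376320/9280439 ≈ 1.5502e+7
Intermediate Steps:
r(k, X) = 217 (r(k, X) = -2 + 219 = 217)
W = 1802329680/42767 (W = 42143 - 1*1/42767 = 42143 - 1/42767 = 1802329680/42767 ≈ 42143.)
W/((r(-82 - 30, (5*3)*3)/79824)) = 1802329680/(42767*((217/79824))) = 1802329680/(42767*((217*(1/79824)))) = 1802329680/(42767*(217/79824)) = (1802329680/42767)*(79824/217) = 143869164376320/9280439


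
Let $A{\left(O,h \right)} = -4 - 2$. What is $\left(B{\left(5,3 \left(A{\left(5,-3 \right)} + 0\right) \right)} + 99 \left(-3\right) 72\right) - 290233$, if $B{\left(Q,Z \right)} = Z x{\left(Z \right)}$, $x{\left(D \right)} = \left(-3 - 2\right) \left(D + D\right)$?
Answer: $-314857$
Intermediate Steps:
$x{\left(D \right)} = - 10 D$ ($x{\left(D \right)} = - 5 \cdot 2 D = - 10 D$)
$A{\left(O,h \right)} = -6$
$B{\left(Q,Z \right)} = - 10 Z^{2}$ ($B{\left(Q,Z \right)} = Z \left(- 10 Z\right) = - 10 Z^{2}$)
$\left(B{\left(5,3 \left(A{\left(5,-3 \right)} + 0\right) \right)} + 99 \left(-3\right) 72\right) - 290233 = \left(- 10 \left(3 \left(-6 + 0\right)\right)^{2} + 99 \left(-3\right) 72\right) - 290233 = \left(- 10 \left(3 \left(-6\right)\right)^{2} - 21384\right) - 290233 = \left(- 10 \left(-18\right)^{2} - 21384\right) - 290233 = \left(\left(-10\right) 324 - 21384\right) - 290233 = \left(-3240 - 21384\right) - 290233 = -24624 - 290233 = -314857$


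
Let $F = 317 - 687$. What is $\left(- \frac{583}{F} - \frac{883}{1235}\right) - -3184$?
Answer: $\frac{291064419}{91390} \approx 3184.9$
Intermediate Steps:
$F = -370$ ($F = 317 - 687 = -370$)
$\left(- \frac{583}{F} - \frac{883}{1235}\right) - -3184 = \left(- \frac{583}{-370} - \frac{883}{1235}\right) - -3184 = \left(\left(-583\right) \left(- \frac{1}{370}\right) - \frac{883}{1235}\right) + 3184 = \left(\frac{583}{370} - \frac{883}{1235}\right) + 3184 = \frac{78659}{91390} + 3184 = \frac{291064419}{91390}$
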